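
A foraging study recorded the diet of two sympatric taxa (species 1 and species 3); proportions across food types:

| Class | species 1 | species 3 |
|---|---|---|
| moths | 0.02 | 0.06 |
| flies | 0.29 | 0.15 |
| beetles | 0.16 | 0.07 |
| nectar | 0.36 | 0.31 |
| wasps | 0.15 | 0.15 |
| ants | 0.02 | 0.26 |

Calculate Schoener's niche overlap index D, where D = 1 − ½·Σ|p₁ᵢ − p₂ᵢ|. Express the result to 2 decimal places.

Σ|p₁ᵢ − p₂ᵢ| = 0.04 + 0.14 + 0.09 + 0.05 + 0.00 + 0.24 = 0.56
D = 1 − ½ × 0.56 = 1 − 0.280 = 0.7200

0.72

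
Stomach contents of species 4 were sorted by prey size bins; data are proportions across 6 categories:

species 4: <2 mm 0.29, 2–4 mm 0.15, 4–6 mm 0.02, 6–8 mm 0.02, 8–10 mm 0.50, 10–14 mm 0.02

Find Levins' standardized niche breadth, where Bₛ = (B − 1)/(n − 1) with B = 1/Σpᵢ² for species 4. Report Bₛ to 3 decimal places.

Σpᵢ² = 0.29² + 0.15² + 0.02² + 0.02² + 0.50² + 0.02² = 0.0841 + 0.0225 + 0.0004 + 0.0004 + 0.2500 + 0.0004 = 0.3578
B = 1 / 0.3578 = 2.79486
Bₛ = (B − 1)/(n − 1) = (2.79486 − 1)/(6 − 1) = 1.79486/5 = 0.35897

0.359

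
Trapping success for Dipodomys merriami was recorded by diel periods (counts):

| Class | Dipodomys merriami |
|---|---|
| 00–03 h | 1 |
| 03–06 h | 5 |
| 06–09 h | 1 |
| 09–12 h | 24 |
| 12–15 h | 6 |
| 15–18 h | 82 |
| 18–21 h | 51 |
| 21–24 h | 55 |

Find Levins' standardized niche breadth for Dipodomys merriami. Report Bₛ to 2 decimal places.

Proportions for Dipodomys merriami (n=225): 1/225=0.0044, 5/225=0.0222, 1/225=0.0044, 24/225=0.1067, 6/225=0.0267, 82/225=0.3644, 51/225=0.2267, 55/225=0.2444
Σpᵢ² = 0.0044² + 0.0222² + 0.0044² + 0.1067² + 0.0267² + 0.3644² + 0.2267² + 0.2444² = 0.000019 + 0.000493 + 0.000019 + 0.011385 + 0.000713 + 0.132787 + 0.051393 + 0.059731 = 0.256540
B = 1 / 0.256540 = 3.8980
Bₛ = (B − 1)/(n − 1) = (3.8980 − 1)/(8 − 1) = 2.8980/7 = 0.4140

0.41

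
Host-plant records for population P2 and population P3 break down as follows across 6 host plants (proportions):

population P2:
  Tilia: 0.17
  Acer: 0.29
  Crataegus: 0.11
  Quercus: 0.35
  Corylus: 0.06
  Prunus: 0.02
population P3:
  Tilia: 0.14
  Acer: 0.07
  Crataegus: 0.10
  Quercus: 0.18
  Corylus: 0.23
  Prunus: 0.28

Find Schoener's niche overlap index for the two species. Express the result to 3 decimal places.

0.570

Σ|p₁ᵢ − p₂ᵢ| = 0.03 + 0.22 + 0.01 + 0.17 + 0.17 + 0.26 = 0.86
D = 1 − ½ × 0.86 = 1 − 0.430 = 0.57000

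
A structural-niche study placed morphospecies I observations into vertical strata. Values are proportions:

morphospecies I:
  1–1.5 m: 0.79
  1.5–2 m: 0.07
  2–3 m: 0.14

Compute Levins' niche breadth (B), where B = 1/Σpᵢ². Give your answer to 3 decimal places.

1.542

Σpᵢ² = 0.79² + 0.07² + 0.14² = 0.6241 + 0.0049 + 0.0196 = 0.6486
B = 1 / 0.6486 = 1.54178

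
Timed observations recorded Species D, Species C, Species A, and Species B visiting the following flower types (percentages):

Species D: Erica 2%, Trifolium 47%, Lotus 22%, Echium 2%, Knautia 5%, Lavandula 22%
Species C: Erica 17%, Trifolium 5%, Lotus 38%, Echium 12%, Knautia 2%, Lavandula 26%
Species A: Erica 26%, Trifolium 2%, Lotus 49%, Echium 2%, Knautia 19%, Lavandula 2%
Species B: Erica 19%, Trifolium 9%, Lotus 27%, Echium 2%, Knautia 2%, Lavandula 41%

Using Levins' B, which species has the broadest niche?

Species C

Convert percentages to proportions (divide by 100).
Σp_Dᵢ² = 0.02² + 0.47² + 0.22² + 0.02² + 0.05² + 0.22² = 0.0004 + 0.2209 + 0.0484 + 0.0004 + 0.0025 + 0.0484 = 0.3210
B_D = 1 / 0.3210 = 3.1153
Σp_Cᵢ² = 0.17² + 0.05² + 0.38² + 0.12² + 0.02² + 0.26² = 0.0289 + 0.0025 + 0.1444 + 0.0144 + 0.0004 + 0.0676 = 0.2582
B_C = 1 / 0.2582 = 3.8730
Σp_Aᵢ² = 0.26² + 0.02² + 0.49² + 0.02² + 0.19² + 0.02² = 0.0676 + 0.0004 + 0.2401 + 0.0004 + 0.0361 + 0.0004 = 0.3450
B_A = 1 / 0.3450 = 2.8986
Σp_Bᵢ² = 0.19² + 0.09² + 0.27² + 0.02² + 0.02² + 0.41² = 0.0361 + 0.0081 + 0.0729 + 0.0004 + 0.0004 + 0.1681 = 0.2860
B_B = 1 / 0.2860 = 3.4965
Highest B → broadest niche (most generalist): Species C (B = 3.87).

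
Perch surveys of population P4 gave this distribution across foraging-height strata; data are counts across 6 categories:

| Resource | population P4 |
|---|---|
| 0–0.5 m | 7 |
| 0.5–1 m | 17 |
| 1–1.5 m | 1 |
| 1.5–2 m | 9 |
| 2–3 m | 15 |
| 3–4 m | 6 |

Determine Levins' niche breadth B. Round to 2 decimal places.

Proportions for population P4 (n=55): 7/55=0.1273, 17/55=0.3091, 1/55=0.0182, 9/55=0.1636, 15/55=0.2727, 6/55=0.1091
Σpᵢ² = 0.1273² + 0.3091² + 0.0182² + 0.1636² + 0.2727² + 0.1091² = 0.016205 + 0.095543 + 0.000331 + 0.026765 + 0.074365 + 0.011903 = 0.225112
B = 1 / 0.225112 = 4.4422

4.44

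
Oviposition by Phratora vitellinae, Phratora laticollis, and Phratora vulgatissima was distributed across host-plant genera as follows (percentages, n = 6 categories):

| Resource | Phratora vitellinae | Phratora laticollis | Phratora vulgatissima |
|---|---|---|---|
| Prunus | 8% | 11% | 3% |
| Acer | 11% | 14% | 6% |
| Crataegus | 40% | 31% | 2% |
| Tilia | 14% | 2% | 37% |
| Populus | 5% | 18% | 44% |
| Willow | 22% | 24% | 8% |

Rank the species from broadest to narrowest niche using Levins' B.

Convert percentages to proportions (divide by 100).
Σp_viteᵢ² = 0.08² + 0.11² + 0.40² + 0.14² + 0.05² + 0.22² = 0.0064 + 0.0121 + 0.1600 + 0.0196 + 0.0025 + 0.0484 = 0.2490
B_vite = 1 / 0.2490 = 4.0161
Σp_latiᵢ² = 0.11² + 0.14² + 0.31² + 0.02² + 0.18² + 0.24² = 0.0121 + 0.0196 + 0.0961 + 0.0004 + 0.0324 + 0.0576 = 0.2182
B_lati = 1 / 0.2182 = 4.5830
Σp_vulgᵢ² = 0.03² + 0.06² + 0.02² + 0.37² + 0.44² + 0.08² = 0.0009 + 0.0036 + 0.0004 + 0.1369 + 0.1936 + 0.0064 = 0.3418
B_vulg = 1 / 0.3418 = 2.9257
Ranking by B (broadest → narrowest): Phratora laticollis (4.58) > Phratora vitellinae (4.02) > Phratora vulgatissima (2.93)

Phratora laticollis > Phratora vitellinae > Phratora vulgatissima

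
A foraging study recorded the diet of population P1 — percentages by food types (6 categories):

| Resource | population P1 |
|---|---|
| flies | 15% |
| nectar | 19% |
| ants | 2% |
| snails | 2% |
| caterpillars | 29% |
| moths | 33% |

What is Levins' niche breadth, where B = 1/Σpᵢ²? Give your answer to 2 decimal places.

3.96

Convert percentages to proportions (divide by 100).
Σpᵢ² = 0.15² + 0.19² + 0.02² + 0.02² + 0.29² + 0.33² = 0.0225 + 0.0361 + 0.0004 + 0.0004 + 0.0841 + 0.1089 = 0.2524
B = 1 / 0.2524 = 3.9620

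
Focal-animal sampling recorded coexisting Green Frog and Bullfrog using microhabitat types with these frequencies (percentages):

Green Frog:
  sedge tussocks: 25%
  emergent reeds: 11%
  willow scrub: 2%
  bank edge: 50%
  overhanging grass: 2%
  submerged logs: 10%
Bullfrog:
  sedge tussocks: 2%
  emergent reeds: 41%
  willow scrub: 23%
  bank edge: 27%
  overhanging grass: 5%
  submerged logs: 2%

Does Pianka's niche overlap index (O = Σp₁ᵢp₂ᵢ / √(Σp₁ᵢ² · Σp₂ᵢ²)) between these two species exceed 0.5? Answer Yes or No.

Yes

Convert percentages to proportions (divide by 100).
Σ p₁ᵢp₂ᵢ = 0.0050 + 0.0451 + 0.0046 + 0.1350 + 0.0010 + 0.0020 = 0.1927
Σp_1ᵢ² = 0.25² + 0.11² + 0.02² + 0.50² + 0.02² + 0.10² = 0.0625 + 0.0121 + 0.0004 + 0.2500 + 0.0004 + 0.0100 = 0.3354
Σp_2ᵢ² = 0.02² + 0.41² + 0.23² + 0.27² + 0.05² + 0.02² = 0.0004 + 0.1681 + 0.0529 + 0.0729 + 0.0025 + 0.0004 = 0.2972
O = 0.1927 / √(0.3354 × 0.2972) = 0.1927 / 0.31572 = 0.6104
O = 0.6104 > 0.5 → Yes.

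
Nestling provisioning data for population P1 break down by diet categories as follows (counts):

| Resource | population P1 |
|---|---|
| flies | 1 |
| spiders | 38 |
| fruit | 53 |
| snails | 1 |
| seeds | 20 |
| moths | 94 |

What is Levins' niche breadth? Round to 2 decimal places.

Proportions for population P1 (n=207): 1/207=0.0048, 38/207=0.1836, 53/207=0.2560, 1/207=0.0048, 20/207=0.0966, 94/207=0.4541
Σpᵢ² = 0.0048² + 0.1836² + 0.2560² + 0.0048² + 0.0966² + 0.4541² = 0.000023 + 0.033709 + 0.065536 + 0.000023 + 0.009332 + 0.206207 = 0.314830
B = 1 / 0.314830 = 3.1763

3.18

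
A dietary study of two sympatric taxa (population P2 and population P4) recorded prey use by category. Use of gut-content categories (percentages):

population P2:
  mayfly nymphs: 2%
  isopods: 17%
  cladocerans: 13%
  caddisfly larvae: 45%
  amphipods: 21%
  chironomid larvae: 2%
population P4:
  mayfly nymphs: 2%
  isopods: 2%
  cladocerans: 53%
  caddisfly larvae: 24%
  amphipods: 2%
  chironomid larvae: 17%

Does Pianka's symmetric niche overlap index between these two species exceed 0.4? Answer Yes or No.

Yes

Convert percentages to proportions (divide by 100).
Σ p₁ᵢp₂ᵢ = 0.0004 + 0.0034 + 0.0689 + 0.1080 + 0.0042 + 0.0034 = 0.1883
Σp_1ᵢ² = 0.02² + 0.17² + 0.13² + 0.45² + 0.21² + 0.02² = 0.0004 + 0.0289 + 0.0169 + 0.2025 + 0.0441 + 0.0004 = 0.2932
Σp_2ᵢ² = 0.02² + 0.02² + 0.53² + 0.24² + 0.02² + 0.17² = 0.0004 + 0.0004 + 0.2809 + 0.0576 + 0.0004 + 0.0289 = 0.3686
O = 0.1883 / √(0.2932 × 0.3686) = 0.1883 / 0.32875 = 0.5728
O = 0.5728 > 0.4 → Yes.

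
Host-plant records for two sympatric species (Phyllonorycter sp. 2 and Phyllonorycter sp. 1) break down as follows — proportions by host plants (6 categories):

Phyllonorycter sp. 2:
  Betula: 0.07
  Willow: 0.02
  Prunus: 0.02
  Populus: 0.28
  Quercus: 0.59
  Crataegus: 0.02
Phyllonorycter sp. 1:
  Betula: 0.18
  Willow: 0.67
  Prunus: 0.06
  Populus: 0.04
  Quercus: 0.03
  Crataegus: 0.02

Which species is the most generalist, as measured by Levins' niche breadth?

Phyllonorycter sp. 2

Σp_2ᵢ² = 0.07² + 0.02² + 0.02² + 0.28² + 0.59² + 0.02² = 0.0049 + 0.0004 + 0.0004 + 0.0784 + 0.3481 + 0.0004 = 0.4326
B_2 = 1 / 0.4326 = 2.3116
Σp_1ᵢ² = 0.18² + 0.67² + 0.06² + 0.04² + 0.03² + 0.02² = 0.0324 + 0.4489 + 0.0036 + 0.0016 + 0.0009 + 0.0004 = 0.4878
B_1 = 1 / 0.4878 = 2.0500
Highest B → broadest niche (most generalist): Phyllonorycter sp. 2 (B = 2.31).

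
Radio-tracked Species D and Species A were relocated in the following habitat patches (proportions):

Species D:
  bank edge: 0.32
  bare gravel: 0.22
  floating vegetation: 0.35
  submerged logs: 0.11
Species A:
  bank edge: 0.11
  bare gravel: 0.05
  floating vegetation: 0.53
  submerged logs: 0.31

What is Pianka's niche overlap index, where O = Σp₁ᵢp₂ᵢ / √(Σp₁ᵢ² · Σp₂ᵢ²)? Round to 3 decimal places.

0.795

Σ p₁ᵢp₂ᵢ = 0.0352 + 0.0110 + 0.1855 + 0.0341 = 0.2658
Σp_1ᵢ² = 0.32² + 0.22² + 0.35² + 0.11² = 0.1024 + 0.0484 + 0.1225 + 0.0121 = 0.2854
Σp_2ᵢ² = 0.11² + 0.05² + 0.53² + 0.31² = 0.0121 + 0.0025 + 0.2809 + 0.0961 = 0.3916
O = 0.2658 / √(0.2854 × 0.3916) = 0.2658 / 0.334309 = 0.79507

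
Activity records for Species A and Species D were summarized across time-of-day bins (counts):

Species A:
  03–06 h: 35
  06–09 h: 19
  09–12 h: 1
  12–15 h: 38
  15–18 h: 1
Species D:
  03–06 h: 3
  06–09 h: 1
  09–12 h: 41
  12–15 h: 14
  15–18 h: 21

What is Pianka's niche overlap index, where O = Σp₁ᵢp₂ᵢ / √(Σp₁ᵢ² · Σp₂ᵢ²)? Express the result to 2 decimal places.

0.27

Proportions for Species A (n=94): 35/94=0.3723, 19/94=0.2021, 1/94=0.0106, 38/94=0.4043, 1/94=0.0106
Proportions for Species D (n=80): 3/80=0.0375, 1/80=0.0125, 41/80=0.5125, 14/80=0.1750, 21/80=0.2625
Σ p₁ᵢp₂ᵢ = 0.013961 + 0.002526 + 0.005433 + 0.070753 + 0.002783 = 0.095456
Σp_1ᵢ² = 0.3723² + 0.2021² + 0.0106² + 0.4043² + 0.0106² = 0.138607 + 0.040844 + 0.000112 + 0.163458 + 0.000112 = 0.343133
Σp_2ᵢ² = 0.0375² + 0.0125² + 0.5125² + 0.1750² + 0.2625² = 0.001406 + 0.000156 + 0.262656 + 0.030625 + 0.068906 = 0.363749
O = 0.095456 / √(0.343133 × 0.363749) = 0.095456 / 0.3532907 = 0.2702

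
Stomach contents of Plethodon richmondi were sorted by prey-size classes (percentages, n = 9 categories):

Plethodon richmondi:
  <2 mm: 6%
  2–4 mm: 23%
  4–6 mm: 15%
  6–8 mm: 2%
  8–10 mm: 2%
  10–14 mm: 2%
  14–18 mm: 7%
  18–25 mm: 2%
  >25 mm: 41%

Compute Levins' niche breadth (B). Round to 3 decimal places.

Convert percentages to proportions (divide by 100).
Σpᵢ² = 0.06² + 0.23² + 0.15² + 0.02² + 0.02² + 0.02² + 0.07² + 0.02² + 0.41² = 0.0036 + 0.0529 + 0.0225 + 0.0004 + 0.0004 + 0.0004 + 0.0049 + 0.0004 + 0.1681 = 0.2536
B = 1 / 0.2536 = 3.94322

3.943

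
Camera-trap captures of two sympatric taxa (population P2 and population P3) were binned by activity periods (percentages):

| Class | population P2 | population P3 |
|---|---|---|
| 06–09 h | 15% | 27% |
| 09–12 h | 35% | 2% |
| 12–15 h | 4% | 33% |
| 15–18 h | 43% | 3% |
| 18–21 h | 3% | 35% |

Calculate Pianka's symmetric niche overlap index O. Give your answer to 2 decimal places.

0.26

Convert percentages to proportions (divide by 100).
Σ p₁ᵢp₂ᵢ = 0.0405 + 0.0070 + 0.0132 + 0.0129 + 0.0105 = 0.0841
Σp_1ᵢ² = 0.15² + 0.35² + 0.04² + 0.43² + 0.03² = 0.0225 + 0.1225 + 0.0016 + 0.1849 + 0.0009 = 0.3324
Σp_2ᵢ² = 0.27² + 0.02² + 0.33² + 0.03² + 0.35² = 0.0729 + 0.0004 + 0.1089 + 0.0009 + 0.1225 = 0.3056
O = 0.0841 / √(0.3324 × 0.3056) = 0.0841 / 0.31872 = 0.2639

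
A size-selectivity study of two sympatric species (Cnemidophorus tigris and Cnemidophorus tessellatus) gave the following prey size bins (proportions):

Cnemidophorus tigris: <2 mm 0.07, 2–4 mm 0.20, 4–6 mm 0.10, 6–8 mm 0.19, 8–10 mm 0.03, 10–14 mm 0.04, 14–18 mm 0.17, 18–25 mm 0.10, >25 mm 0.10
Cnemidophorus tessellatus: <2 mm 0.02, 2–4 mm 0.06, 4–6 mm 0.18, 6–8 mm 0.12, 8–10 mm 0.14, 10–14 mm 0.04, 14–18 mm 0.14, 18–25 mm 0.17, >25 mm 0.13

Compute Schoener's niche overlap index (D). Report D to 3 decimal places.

0.710

Σ|p₁ᵢ − p₂ᵢ| = 0.05 + 0.14 + 0.08 + 0.07 + 0.11 + 0.00 + 0.03 + 0.07 + 0.03 = 0.58
D = 1 − ½ × 0.58 = 1 − 0.290 = 0.71000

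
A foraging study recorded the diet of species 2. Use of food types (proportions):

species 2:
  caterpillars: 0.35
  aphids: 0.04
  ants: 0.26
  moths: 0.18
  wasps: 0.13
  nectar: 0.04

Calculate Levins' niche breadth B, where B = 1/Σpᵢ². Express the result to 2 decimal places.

Σpᵢ² = 0.35² + 0.04² + 0.26² + 0.18² + 0.13² + 0.04² = 0.1225 + 0.0016 + 0.0676 + 0.0324 + 0.0169 + 0.0016 = 0.2426
B = 1 / 0.2426 = 4.1220

4.12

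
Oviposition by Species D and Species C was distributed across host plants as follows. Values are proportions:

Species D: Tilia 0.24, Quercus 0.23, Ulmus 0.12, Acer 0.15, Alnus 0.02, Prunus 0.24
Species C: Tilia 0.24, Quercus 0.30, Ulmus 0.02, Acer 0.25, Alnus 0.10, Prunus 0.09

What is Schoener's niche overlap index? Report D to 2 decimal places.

Σ|p₁ᵢ − p₂ᵢ| = 0.00 + 0.07 + 0.10 + 0.10 + 0.08 + 0.15 = 0.50
D = 1 − ½ × 0.50 = 1 − 0.250 = 0.7500

0.75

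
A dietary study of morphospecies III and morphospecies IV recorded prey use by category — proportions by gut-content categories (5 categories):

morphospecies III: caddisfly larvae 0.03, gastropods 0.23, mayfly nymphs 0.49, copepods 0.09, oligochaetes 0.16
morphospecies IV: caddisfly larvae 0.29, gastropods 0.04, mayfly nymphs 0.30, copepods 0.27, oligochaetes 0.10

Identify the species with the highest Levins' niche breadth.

Σp_IIIᵢ² = 0.03² + 0.23² + 0.49² + 0.09² + 0.16² = 0.0009 + 0.0529 + 0.2401 + 0.0081 + 0.0256 = 0.3276
B_III = 1 / 0.3276 = 3.0525
Σp_IVᵢ² = 0.29² + 0.04² + 0.30² + 0.27² + 0.10² = 0.0841 + 0.0016 + 0.0900 + 0.0729 + 0.0100 = 0.2586
B_IV = 1 / 0.2586 = 3.8670
Highest B → broadest niche (most generalist): morphospecies IV (B = 3.87).

morphospecies IV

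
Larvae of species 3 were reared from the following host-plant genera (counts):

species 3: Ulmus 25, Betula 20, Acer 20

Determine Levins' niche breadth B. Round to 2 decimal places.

2.96

Proportions for species 3 (n=65): 25/65=0.3846, 20/65=0.3077, 20/65=0.3077
Σpᵢ² = 0.3846² + 0.3077² + 0.3077² = 0.147917 + 0.094679 + 0.094679 = 0.337275
B = 1 / 0.337275 = 2.9649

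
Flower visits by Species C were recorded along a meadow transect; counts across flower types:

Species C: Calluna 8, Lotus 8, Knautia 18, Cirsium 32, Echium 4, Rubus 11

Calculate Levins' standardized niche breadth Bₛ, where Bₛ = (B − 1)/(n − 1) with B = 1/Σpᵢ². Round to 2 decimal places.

0.61

Proportions for Species C (n=81): 8/81=0.0988, 8/81=0.0988, 18/81=0.2222, 32/81=0.3951, 4/81=0.0494, 11/81=0.1358
Σpᵢ² = 0.0988² + 0.0988² + 0.2222² + 0.3951² + 0.0494² + 0.1358² = 0.009761 + 0.009761 + 0.049373 + 0.156104 + 0.002440 + 0.018442 = 0.245881
B = 1 / 0.245881 = 4.0670
Bₛ = (B − 1)/(n − 1) = (4.0670 − 1)/(6 − 1) = 3.0670/5 = 0.6134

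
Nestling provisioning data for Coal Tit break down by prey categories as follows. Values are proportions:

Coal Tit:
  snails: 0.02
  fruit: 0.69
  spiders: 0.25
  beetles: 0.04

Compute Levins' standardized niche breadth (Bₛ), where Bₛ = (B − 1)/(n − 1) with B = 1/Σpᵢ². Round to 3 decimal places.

0.283

Σpᵢ² = 0.02² + 0.69² + 0.25² + 0.04² = 0.0004 + 0.4761 + 0.0625 + 0.0016 = 0.5406
B = 1 / 0.5406 = 1.84980
Bₛ = (B − 1)/(n − 1) = (1.84980 − 1)/(4 − 1) = 0.84980/3 = 0.28327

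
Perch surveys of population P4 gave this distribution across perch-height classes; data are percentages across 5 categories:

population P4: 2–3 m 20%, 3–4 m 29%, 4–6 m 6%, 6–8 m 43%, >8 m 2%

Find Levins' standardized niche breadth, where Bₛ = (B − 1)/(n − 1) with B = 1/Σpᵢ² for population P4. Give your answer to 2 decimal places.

0.55

Convert percentages to proportions (divide by 100).
Σpᵢ² = 0.20² + 0.29² + 0.06² + 0.43² + 0.02² = 0.0400 + 0.0841 + 0.0036 + 0.1849 + 0.0004 = 0.3130
B = 1 / 0.3130 = 3.1949
Bₛ = (B − 1)/(n − 1) = (3.1949 − 1)/(5 − 1) = 2.1949/4 = 0.5487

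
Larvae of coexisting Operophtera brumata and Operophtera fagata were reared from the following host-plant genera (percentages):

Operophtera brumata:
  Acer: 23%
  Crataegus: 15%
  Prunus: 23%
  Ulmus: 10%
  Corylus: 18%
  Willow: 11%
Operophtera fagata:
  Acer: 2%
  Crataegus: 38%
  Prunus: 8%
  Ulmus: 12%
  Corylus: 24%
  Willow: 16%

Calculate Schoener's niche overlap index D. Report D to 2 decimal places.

0.64

Convert percentages to proportions (divide by 100).
Σ|p₁ᵢ − p₂ᵢ| = 0.21 + 0.23 + 0.15 + 0.02 + 0.06 + 0.05 = 0.72
D = 1 − ½ × 0.72 = 1 − 0.360 = 0.6400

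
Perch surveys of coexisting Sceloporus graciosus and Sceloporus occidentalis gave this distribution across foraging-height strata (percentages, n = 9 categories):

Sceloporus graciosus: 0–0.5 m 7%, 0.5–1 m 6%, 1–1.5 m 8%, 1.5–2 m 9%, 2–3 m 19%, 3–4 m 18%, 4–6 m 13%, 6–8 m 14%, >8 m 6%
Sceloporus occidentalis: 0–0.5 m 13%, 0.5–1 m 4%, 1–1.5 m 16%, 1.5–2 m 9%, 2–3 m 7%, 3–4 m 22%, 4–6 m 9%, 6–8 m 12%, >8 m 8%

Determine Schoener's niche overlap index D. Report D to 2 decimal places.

Convert percentages to proportions (divide by 100).
Σ|p₁ᵢ − p₂ᵢ| = 0.06 + 0.02 + 0.08 + 0.00 + 0.12 + 0.04 + 0.04 + 0.02 + 0.02 = 0.40
D = 1 − ½ × 0.40 = 1 − 0.200 = 0.8000

0.80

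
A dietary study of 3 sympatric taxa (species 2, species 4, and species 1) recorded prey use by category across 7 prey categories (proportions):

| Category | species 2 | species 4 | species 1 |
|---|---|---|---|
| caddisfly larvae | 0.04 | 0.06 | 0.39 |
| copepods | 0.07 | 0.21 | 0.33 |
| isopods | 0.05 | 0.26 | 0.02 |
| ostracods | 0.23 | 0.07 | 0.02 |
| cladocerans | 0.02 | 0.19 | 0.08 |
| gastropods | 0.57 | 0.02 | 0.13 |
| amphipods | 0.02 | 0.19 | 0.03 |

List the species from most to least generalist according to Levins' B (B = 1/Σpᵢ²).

Σp_2ᵢ² = 0.04² + 0.07² + 0.05² + 0.23² + 0.02² + 0.57² + 0.02² = 0.0016 + 0.0049 + 0.0025 + 0.0529 + 0.0004 + 0.3249 + 0.0004 = 0.3876
B_2 = 1 / 0.3876 = 2.5800
Σp_4ᵢ² = 0.06² + 0.21² + 0.26² + 0.07² + 0.19² + 0.02² + 0.19² = 0.0036 + 0.0441 + 0.0676 + 0.0049 + 0.0361 + 0.0004 + 0.0361 = 0.1928
B_4 = 1 / 0.1928 = 5.1867
Σp_1ᵢ² = 0.39² + 0.33² + 0.02² + 0.02² + 0.08² + 0.13² + 0.03² = 0.1521 + 0.1089 + 0.0004 + 0.0004 + 0.0064 + 0.0169 + 0.0009 = 0.2860
B_1 = 1 / 0.2860 = 3.4965
Ranking by B (broadest → narrowest): species 4 (5.19) > species 1 (3.50) > species 2 (2.58)

species 4 > species 1 > species 2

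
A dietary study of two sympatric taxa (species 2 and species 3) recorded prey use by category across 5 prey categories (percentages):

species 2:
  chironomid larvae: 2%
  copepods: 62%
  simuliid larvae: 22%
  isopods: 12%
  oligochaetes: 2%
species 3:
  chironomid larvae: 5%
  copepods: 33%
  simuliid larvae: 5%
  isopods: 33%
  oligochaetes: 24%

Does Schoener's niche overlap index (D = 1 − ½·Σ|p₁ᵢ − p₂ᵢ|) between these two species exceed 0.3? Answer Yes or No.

Convert percentages to proportions (divide by 100).
Σ|p₁ᵢ − p₂ᵢ| = 0.03 + 0.29 + 0.17 + 0.21 + 0.22 = 0.92
D = 1 − ½ × 0.92 = 1 − 0.460 = 0.5400
D = 0.5400 > 0.3 → Yes.

Yes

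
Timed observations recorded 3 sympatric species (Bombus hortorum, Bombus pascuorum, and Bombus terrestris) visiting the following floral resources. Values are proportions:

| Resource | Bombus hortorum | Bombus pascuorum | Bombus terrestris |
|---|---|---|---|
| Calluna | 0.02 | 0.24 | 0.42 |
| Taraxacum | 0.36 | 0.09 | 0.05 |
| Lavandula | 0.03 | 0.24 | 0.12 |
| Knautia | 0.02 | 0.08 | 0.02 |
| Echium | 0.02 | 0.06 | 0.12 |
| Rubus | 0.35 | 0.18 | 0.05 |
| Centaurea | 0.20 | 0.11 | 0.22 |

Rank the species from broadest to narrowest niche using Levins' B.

Bombus pascuorum > Bombus terrestris > Bombus hortorum

Σp_hortᵢ² = 0.02² + 0.36² + 0.03² + 0.02² + 0.02² + 0.35² + 0.20² = 0.0004 + 0.1296 + 0.0009 + 0.0004 + 0.0004 + 0.1225 + 0.0400 = 0.2942
B_hort = 1 / 0.2942 = 3.3990
Σp_pascᵢ² = 0.24² + 0.09² + 0.24² + 0.08² + 0.06² + 0.18² + 0.11² = 0.0576 + 0.0081 + 0.0576 + 0.0064 + 0.0036 + 0.0324 + 0.0121 = 0.1778
B_pasc = 1 / 0.1778 = 5.6243
Σp_terrᵢ² = 0.42² + 0.05² + 0.12² + 0.02² + 0.12² + 0.05² + 0.22² = 0.1764 + 0.0025 + 0.0144 + 0.0004 + 0.0144 + 0.0025 + 0.0484 = 0.2590
B_terr = 1 / 0.2590 = 3.8610
Ranking by B (broadest → narrowest): Bombus pascuorum (5.62) > Bombus terrestris (3.86) > Bombus hortorum (3.40)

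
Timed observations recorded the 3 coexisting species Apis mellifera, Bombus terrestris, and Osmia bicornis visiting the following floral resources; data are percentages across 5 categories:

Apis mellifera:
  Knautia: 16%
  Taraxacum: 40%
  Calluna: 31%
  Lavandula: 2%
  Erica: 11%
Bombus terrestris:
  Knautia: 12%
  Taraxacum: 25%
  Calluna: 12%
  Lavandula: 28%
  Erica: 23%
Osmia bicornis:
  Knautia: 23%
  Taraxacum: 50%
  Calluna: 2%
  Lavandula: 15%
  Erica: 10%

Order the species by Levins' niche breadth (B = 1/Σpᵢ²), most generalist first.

Convert percentages to proportions (divide by 100).
Σp_mellᵢ² = 0.16² + 0.40² + 0.31² + 0.02² + 0.11² = 0.0256 + 0.1600 + 0.0961 + 0.0004 + 0.0121 = 0.2942
B_mell = 1 / 0.2942 = 3.3990
Σp_terrᵢ² = 0.12² + 0.25² + 0.12² + 0.28² + 0.23² = 0.0144 + 0.0625 + 0.0144 + 0.0784 + 0.0529 = 0.2226
B_terr = 1 / 0.2226 = 4.4924
Σp_bicoᵢ² = 0.23² + 0.50² + 0.02² + 0.15² + 0.10² = 0.0529 + 0.2500 + 0.0004 + 0.0225 + 0.0100 = 0.3358
B_bico = 1 / 0.3358 = 2.9780
Ranking by B (broadest → narrowest): Bombus terrestris (4.49) > Apis mellifera (3.40) > Osmia bicornis (2.98)

Bombus terrestris > Apis mellifera > Osmia bicornis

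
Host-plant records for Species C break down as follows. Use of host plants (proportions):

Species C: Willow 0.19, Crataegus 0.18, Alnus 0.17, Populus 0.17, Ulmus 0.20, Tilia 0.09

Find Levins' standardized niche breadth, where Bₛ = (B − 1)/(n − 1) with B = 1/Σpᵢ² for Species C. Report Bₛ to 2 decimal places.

Σpᵢ² = 0.19² + 0.18² + 0.17² + 0.17² + 0.20² + 0.09² = 0.0361 + 0.0324 + 0.0289 + 0.0289 + 0.0400 + 0.0081 = 0.1744
B = 1 / 0.1744 = 5.7339
Bₛ = (B − 1)/(n − 1) = (5.7339 − 1)/(6 − 1) = 4.7339/5 = 0.9468

0.95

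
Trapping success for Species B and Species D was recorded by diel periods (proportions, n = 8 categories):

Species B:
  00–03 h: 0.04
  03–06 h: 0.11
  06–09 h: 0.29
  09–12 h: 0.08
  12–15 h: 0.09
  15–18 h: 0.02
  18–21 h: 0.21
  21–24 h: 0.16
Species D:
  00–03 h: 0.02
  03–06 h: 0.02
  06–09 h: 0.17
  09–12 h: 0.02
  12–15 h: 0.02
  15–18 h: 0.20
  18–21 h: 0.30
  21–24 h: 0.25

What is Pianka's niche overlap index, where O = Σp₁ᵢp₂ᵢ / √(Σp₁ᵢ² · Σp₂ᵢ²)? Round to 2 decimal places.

Σ p₁ᵢp₂ᵢ = 0.0008 + 0.0022 + 0.0493 + 0.0016 + 0.0018 + 0.0040 + 0.0630 + 0.0400 = 0.1627
Σp_1ᵢ² = 0.04² + 0.11² + 0.29² + 0.08² + 0.09² + 0.02² + 0.21² + 0.16² = 0.0016 + 0.0121 + 0.0841 + 0.0064 + 0.0081 + 0.0004 + 0.0441 + 0.0256 = 0.1824
Σp_2ᵢ² = 0.02² + 0.02² + 0.17² + 0.02² + 0.02² + 0.20² + 0.30² + 0.25² = 0.0004 + 0.0004 + 0.0289 + 0.0004 + 0.0004 + 0.0400 + 0.0900 + 0.0625 = 0.2230
O = 0.1627 / √(0.1824 × 0.2230) = 0.1627 / 0.20168 = 0.8067

0.81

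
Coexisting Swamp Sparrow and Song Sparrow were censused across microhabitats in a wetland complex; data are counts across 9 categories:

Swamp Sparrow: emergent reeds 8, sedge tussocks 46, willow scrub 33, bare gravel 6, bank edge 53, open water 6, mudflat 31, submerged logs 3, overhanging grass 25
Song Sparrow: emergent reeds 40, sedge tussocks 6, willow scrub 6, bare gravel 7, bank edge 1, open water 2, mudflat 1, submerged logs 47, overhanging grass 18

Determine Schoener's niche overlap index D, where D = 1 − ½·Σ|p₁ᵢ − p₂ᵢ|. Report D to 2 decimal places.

0.32

Proportions for Swamp Sparrow (n=211): 8/211=0.0379, 46/211=0.2180, 33/211=0.1564, 6/211=0.0284, 53/211=0.2512, 6/211=0.0284, 31/211=0.1469, 3/211=0.0142, 25/211=0.1185
Proportions for Song Sparrow (n=128): 40/128=0.3125, 6/128=0.0469, 6/128=0.0469, 7/128=0.0547, 1/128=0.0078, 2/128=0.0156, 1/128=0.0078, 47/128=0.3672, 18/128=0.1406
Σ|p₁ᵢ − p₂ᵢ| = 0.2746 + 0.1711 + 0.1095 + 0.0263 + 0.2434 + 0.0128 + 0.1391 + 0.3530 + 0.0221 = 1.3519
D = 1 − ½ × 1.3519 = 1 − 0.67595 = 0.32405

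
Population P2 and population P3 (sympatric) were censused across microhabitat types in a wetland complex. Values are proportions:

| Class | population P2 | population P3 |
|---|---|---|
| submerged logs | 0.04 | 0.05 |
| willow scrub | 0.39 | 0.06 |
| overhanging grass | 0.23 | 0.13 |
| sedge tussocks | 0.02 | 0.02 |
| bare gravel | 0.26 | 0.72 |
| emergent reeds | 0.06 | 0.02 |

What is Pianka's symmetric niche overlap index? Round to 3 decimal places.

0.629

Σ p₁ᵢp₂ᵢ = 0.0020 + 0.0234 + 0.0299 + 0.0004 + 0.1872 + 0.0012 = 0.2441
Σp_1ᵢ² = 0.04² + 0.39² + 0.23² + 0.02² + 0.26² + 0.06² = 0.0016 + 0.1521 + 0.0529 + 0.0004 + 0.0676 + 0.0036 = 0.2782
Σp_2ᵢ² = 0.05² + 0.06² + 0.13² + 0.02² + 0.72² + 0.02² = 0.0025 + 0.0036 + 0.0169 + 0.0004 + 0.5184 + 0.0004 = 0.5422
O = 0.2441 / √(0.2782 × 0.5422) = 0.2441 / 0.388381 = 0.62851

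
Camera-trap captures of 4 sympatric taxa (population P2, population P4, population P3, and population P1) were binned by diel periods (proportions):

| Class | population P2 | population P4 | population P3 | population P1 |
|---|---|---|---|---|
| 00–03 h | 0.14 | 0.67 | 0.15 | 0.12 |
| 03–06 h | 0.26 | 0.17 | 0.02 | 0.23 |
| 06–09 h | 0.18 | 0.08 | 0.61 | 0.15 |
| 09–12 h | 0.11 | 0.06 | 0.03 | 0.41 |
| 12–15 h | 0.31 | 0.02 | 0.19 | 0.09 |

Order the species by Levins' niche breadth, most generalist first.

population P2 > population P1 > population P3 > population P4

Σp_P2ᵢ² = 0.14² + 0.26² + 0.18² + 0.11² + 0.31² = 0.0196 + 0.0676 + 0.0324 + 0.0121 + 0.0961 = 0.2278
B_P2 = 1 / 0.2278 = 4.3898
Σp_P4ᵢ² = 0.67² + 0.17² + 0.08² + 0.06² + 0.02² = 0.4489 + 0.0289 + 0.0064 + 0.0036 + 0.0004 = 0.4882
B_P4 = 1 / 0.4882 = 2.0483
Σp_P3ᵢ² = 0.15² + 0.02² + 0.61² + 0.03² + 0.19² = 0.0225 + 0.0004 + 0.3721 + 0.0009 + 0.0361 = 0.4320
B_P3 = 1 / 0.4320 = 2.3148
Σp_P1ᵢ² = 0.12² + 0.23² + 0.15² + 0.41² + 0.09² = 0.0144 + 0.0529 + 0.0225 + 0.1681 + 0.0081 = 0.2660
B_P1 = 1 / 0.2660 = 3.7594
Ranking by B (broadest → narrowest): population P2 (4.39) > population P1 (3.76) > population P3 (2.31) > population P4 (2.05)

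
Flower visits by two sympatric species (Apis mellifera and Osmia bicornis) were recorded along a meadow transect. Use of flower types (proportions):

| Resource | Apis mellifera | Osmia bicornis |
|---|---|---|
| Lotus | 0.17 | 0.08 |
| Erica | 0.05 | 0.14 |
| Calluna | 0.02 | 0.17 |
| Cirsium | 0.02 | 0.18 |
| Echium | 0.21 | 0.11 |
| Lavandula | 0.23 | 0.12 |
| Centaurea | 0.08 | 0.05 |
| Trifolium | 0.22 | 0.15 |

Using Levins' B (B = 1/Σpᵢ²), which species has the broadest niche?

Σp_mellᵢ² = 0.17² + 0.05² + 0.02² + 0.02² + 0.21² + 0.23² + 0.08² + 0.22² = 0.0289 + 0.0025 + 0.0004 + 0.0004 + 0.0441 + 0.0529 + 0.0064 + 0.0484 = 0.1840
B_mell = 1 / 0.1840 = 5.4348
Σp_bicoᵢ² = 0.08² + 0.14² + 0.17² + 0.18² + 0.11² + 0.12² + 0.05² + 0.15² = 0.0064 + 0.0196 + 0.0289 + 0.0324 + 0.0121 + 0.0144 + 0.0025 + 0.0225 = 0.1388
B_bico = 1 / 0.1388 = 7.2046
Highest B → broadest niche (most generalist): Osmia bicornis (B = 7.20).

Osmia bicornis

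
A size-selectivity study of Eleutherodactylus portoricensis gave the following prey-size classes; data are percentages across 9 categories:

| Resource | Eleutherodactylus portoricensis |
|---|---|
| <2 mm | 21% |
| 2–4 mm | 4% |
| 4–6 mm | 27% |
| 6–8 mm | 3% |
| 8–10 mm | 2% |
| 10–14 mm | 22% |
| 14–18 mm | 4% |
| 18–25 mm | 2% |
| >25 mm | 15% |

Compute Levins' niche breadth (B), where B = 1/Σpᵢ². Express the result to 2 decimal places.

5.19

Convert percentages to proportions (divide by 100).
Σpᵢ² = 0.21² + 0.04² + 0.27² + 0.03² + 0.02² + 0.22² + 0.04² + 0.02² + 0.15² = 0.0441 + 0.0016 + 0.0729 + 0.0009 + 0.0004 + 0.0484 + 0.0016 + 0.0004 + 0.0225 = 0.1928
B = 1 / 0.1928 = 5.1867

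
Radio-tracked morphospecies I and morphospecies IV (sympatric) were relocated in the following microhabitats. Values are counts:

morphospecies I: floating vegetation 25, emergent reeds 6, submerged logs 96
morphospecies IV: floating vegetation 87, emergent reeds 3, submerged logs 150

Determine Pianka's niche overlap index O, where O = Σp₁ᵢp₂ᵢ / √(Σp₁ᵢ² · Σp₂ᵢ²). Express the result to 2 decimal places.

0.96

Proportions for morphospecies I (n=127): 25/127=0.1969, 6/127=0.0472, 96/127=0.7559
Proportions for morphospecies IV (n=240): 87/240=0.3625, 3/240=0.0125, 150/240=0.6250
Σ p₁ᵢp₂ᵢ = 0.071376 + 0.000590 + 0.472438 = 0.544404
Σp_1ᵢ² = 0.1969² + 0.0472² + 0.7559² = 0.038770 + 0.002228 + 0.571385 = 0.612383
Σp_2ᵢ² = 0.3625² + 0.0125² + 0.6250² = 0.131406 + 0.000156 + 0.390625 = 0.522187
O = 0.544404 / √(0.612383 × 0.522187) = 0.544404 / 0.5654896 = 0.9627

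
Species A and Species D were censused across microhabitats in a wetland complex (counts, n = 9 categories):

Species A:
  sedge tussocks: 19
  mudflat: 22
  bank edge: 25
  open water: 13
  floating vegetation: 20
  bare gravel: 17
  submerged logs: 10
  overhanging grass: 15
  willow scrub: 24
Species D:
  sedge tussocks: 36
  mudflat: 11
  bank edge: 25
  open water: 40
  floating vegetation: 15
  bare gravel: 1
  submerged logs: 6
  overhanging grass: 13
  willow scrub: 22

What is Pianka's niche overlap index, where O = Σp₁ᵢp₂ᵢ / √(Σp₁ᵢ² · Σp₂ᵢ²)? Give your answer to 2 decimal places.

0.83

Proportions for Species A (n=165): 19/165=0.1152, 22/165=0.1333, 25/165=0.1515, 13/165=0.0788, 20/165=0.1212, 17/165=0.1030, 10/165=0.0606, 15/165=0.0909, 24/165=0.1455
Proportions for Species D (n=169): 36/169=0.2130, 11/169=0.0651, 25/169=0.1479, 40/169=0.2367, 15/169=0.0888, 1/169=0.0059, 6/169=0.0355, 13/169=0.0769, 22/169=0.1302
Σ p₁ᵢp₂ᵢ = 0.024538 + 0.008678 + 0.022407 + 0.018652 + 0.010763 + 0.000608 + 0.002151 + 0.006990 + 0.018944 = 0.113731
Σp_1ᵢ² = 0.1152² + 0.1333² + 0.1515² + 0.0788² + 0.1212² + 0.1030² + 0.0606² + 0.0909² + 0.1455² = 0.013271 + 0.017769 + 0.022952 + 0.006209 + 0.014689 + 0.010609 + 0.003672 + 0.008263 + 0.021170 = 0.118604
Σp_2ᵢ² = 0.2130² + 0.0651² + 0.1479² + 0.2367² + 0.0888² + 0.0059² + 0.0355² + 0.0769² + 0.1302² = 0.045369 + 0.004238 + 0.021874 + 0.056027 + 0.007885 + 0.000035 + 0.001260 + 0.005914 + 0.016952 = 0.159554
O = 0.113731 / √(0.118604 × 0.159554) = 0.113731 / 0.1375636 = 0.8268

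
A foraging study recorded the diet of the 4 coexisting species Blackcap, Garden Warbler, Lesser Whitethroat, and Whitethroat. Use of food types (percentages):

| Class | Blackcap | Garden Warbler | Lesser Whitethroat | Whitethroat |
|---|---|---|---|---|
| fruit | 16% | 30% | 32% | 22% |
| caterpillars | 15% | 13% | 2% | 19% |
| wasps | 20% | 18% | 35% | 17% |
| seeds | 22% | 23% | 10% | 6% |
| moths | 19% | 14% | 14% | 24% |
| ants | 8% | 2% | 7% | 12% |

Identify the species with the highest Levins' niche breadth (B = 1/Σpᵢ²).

Convert percentages to proportions (divide by 100).
Σp_Blacᵢ² = 0.16² + 0.15² + 0.20² + 0.22² + 0.19² + 0.08² = 0.0256 + 0.0225 + 0.0400 + 0.0484 + 0.0361 + 0.0064 = 0.1790
B_Blac = 1 / 0.1790 = 5.5866
Σp_Gardᵢ² = 0.30² + 0.13² + 0.18² + 0.23² + 0.14² + 0.02² = 0.0900 + 0.0169 + 0.0324 + 0.0529 + 0.0196 + 0.0004 = 0.2122
B_Gard = 1 / 0.2122 = 4.7125
Σp_Lessᵢ² = 0.32² + 0.02² + 0.35² + 0.10² + 0.14² + 0.07² = 0.1024 + 0.0004 + 0.1225 + 0.0100 + 0.0196 + 0.0049 = 0.2598
B_Less = 1 / 0.2598 = 3.8491
Σp_Whitᵢ² = 0.22² + 0.19² + 0.17² + 0.06² + 0.24² + 0.12² = 0.0484 + 0.0361 + 0.0289 + 0.0036 + 0.0576 + 0.0144 = 0.1890
B_Whit = 1 / 0.1890 = 5.2910
Highest B → broadest niche (most generalist): Blackcap (B = 5.59).

Blackcap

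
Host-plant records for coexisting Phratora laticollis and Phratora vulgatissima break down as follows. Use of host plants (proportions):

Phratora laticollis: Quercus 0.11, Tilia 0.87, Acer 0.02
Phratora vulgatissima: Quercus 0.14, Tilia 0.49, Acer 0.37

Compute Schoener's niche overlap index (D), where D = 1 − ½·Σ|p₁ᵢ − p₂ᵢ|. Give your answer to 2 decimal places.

Σ|p₁ᵢ − p₂ᵢ| = 0.03 + 0.38 + 0.35 = 0.76
D = 1 − ½ × 0.76 = 1 − 0.380 = 0.6200

0.62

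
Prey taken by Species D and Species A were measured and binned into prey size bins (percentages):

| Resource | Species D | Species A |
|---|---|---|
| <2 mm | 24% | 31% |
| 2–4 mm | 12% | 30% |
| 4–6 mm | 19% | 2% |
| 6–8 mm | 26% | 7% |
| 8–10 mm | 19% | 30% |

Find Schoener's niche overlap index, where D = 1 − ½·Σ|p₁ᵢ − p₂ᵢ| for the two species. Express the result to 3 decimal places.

0.640

Convert percentages to proportions (divide by 100).
Σ|p₁ᵢ − p₂ᵢ| = 0.07 + 0.18 + 0.17 + 0.19 + 0.11 = 0.72
D = 1 − ½ × 0.72 = 1 − 0.360 = 0.64000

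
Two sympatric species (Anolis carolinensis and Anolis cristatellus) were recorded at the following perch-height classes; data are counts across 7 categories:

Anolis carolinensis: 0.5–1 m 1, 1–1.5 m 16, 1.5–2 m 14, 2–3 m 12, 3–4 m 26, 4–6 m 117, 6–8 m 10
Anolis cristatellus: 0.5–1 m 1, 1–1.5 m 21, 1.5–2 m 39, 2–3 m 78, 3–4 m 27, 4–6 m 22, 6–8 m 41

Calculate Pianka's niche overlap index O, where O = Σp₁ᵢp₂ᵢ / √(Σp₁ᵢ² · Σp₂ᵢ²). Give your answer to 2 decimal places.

Proportions for Anolis carolinensis (n=196): 1/196=0.0051, 16/196=0.0816, 14/196=0.0714, 12/196=0.0612, 26/196=0.1327, 117/196=0.5969, 10/196=0.0510
Proportions for Anolis cristatellus (n=229): 1/229=0.0044, 21/229=0.0917, 39/229=0.1703, 78/229=0.3406, 27/229=0.1179, 22/229=0.0961, 41/229=0.1790
Σ p₁ᵢp₂ᵢ = 0.000022 + 0.007483 + 0.012159 + 0.020845 + 0.015645 + 0.057362 + 0.009129 = 0.122645
Σp_1ᵢ² = 0.0051² + 0.0816² + 0.0714² + 0.0612² + 0.1327² + 0.5969² + 0.0510² = 0.000026 + 0.006659 + 0.005098 + 0.003745 + 0.017609 + 0.356290 + 0.002601 = 0.392028
Σp_2ᵢ² = 0.0044² + 0.0917² + 0.1703² + 0.3406² + 0.1179² + 0.0961² + 0.1790² = 0.000019 + 0.008409 + 0.029002 + 0.116008 + 0.013900 + 0.009235 + 0.032041 = 0.208614
O = 0.122645 / √(0.392028 × 0.208614) = 0.122645 / 0.2859764 = 0.4289

0.43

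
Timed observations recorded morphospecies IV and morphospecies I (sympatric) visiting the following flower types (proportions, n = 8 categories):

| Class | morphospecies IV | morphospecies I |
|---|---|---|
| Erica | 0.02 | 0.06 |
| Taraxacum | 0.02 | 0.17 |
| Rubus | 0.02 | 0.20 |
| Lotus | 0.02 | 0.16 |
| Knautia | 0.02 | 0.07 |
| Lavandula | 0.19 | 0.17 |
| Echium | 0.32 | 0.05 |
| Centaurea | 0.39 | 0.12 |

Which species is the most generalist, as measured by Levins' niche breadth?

morphospecies I

Σp_IVᵢ² = 0.02² + 0.02² + 0.02² + 0.02² + 0.02² + 0.19² + 0.32² + 0.39² = 0.0004 + 0.0004 + 0.0004 + 0.0004 + 0.0004 + 0.0361 + 0.1024 + 0.1521 = 0.2926
B_IV = 1 / 0.2926 = 3.4176
Σp_Iᵢ² = 0.06² + 0.17² + 0.20² + 0.16² + 0.07² + 0.17² + 0.05² + 0.12² = 0.0036 + 0.0289 + 0.0400 + 0.0256 + 0.0049 + 0.0289 + 0.0025 + 0.0144 = 0.1488
B_I = 1 / 0.1488 = 6.7204
Highest B → broadest niche (most generalist): morphospecies I (B = 6.72).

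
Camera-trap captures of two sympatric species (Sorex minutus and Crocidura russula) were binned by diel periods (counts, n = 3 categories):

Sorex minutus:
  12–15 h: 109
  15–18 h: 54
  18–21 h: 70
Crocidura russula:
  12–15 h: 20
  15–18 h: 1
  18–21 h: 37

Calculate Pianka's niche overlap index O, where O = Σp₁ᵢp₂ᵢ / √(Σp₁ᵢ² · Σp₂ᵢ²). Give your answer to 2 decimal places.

0.82

Proportions for Sorex minutus (n=233): 109/233=0.4678, 54/233=0.2318, 70/233=0.3004
Proportions for Crocidura russula (n=58): 20/58=0.3448, 1/58=0.0172, 37/58=0.6379
Σ p₁ᵢp₂ᵢ = 0.161297 + 0.003987 + 0.191625 = 0.356909
Σp_1ᵢ² = 0.4678² + 0.2318² + 0.3004² = 0.218837 + 0.053731 + 0.090240 = 0.362808
Σp_2ᵢ² = 0.3448² + 0.0172² + 0.6379² = 0.118887 + 0.000296 + 0.406916 = 0.526099
O = 0.356909 / √(0.362808 × 0.526099) = 0.356909 / 0.4368901 = 0.8169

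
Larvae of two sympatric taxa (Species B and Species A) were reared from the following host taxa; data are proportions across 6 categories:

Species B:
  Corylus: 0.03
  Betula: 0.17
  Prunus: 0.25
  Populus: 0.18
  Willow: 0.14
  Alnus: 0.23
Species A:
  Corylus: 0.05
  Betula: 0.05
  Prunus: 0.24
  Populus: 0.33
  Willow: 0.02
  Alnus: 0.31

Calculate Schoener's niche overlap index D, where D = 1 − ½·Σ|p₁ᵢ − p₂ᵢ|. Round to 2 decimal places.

0.75

Σ|p₁ᵢ − p₂ᵢ| = 0.02 + 0.12 + 0.01 + 0.15 + 0.12 + 0.08 = 0.50
D = 1 − ½ × 0.50 = 1 − 0.250 = 0.7500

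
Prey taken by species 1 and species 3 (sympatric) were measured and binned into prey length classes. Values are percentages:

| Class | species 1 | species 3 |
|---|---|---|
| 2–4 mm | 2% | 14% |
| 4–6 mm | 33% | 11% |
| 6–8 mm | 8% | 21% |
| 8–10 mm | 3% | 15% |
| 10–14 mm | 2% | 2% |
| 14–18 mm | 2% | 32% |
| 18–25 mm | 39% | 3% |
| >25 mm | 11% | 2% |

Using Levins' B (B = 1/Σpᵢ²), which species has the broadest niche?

species 3

Convert percentages to proportions (divide by 100).
Σp_1ᵢ² = 0.02² + 0.33² + 0.08² + 0.03² + 0.02² + 0.02² + 0.39² + 0.11² = 0.0004 + 0.1089 + 0.0064 + 0.0009 + 0.0004 + 0.0004 + 0.1521 + 0.0121 = 0.2816
B_1 = 1 / 0.2816 = 3.5511
Σp_3ᵢ² = 0.14² + 0.11² + 0.21² + 0.15² + 0.02² + 0.32² + 0.03² + 0.02² = 0.0196 + 0.0121 + 0.0441 + 0.0225 + 0.0004 + 0.1024 + 0.0009 + 0.0004 = 0.2024
B_3 = 1 / 0.2024 = 4.9407
Highest B → broadest niche (most generalist): species 3 (B = 4.94).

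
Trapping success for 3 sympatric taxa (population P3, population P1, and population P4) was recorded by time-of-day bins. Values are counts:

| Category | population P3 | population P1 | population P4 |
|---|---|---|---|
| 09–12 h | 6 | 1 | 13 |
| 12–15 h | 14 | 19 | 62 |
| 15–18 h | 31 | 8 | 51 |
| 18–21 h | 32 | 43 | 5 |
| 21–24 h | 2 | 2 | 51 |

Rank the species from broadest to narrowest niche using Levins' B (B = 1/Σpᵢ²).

Proportions for population P3 (n=85): 6/85=0.0706, 14/85=0.1647, 31/85=0.3647, 32/85=0.3765, 2/85=0.0235
Proportions for population P1 (n=73): 1/73=0.0137, 19/73=0.2603, 8/73=0.1096, 43/73=0.5890, 2/73=0.0274
Proportions for population P4 (n=182): 13/182=0.0714, 62/182=0.3407, 51/182=0.2802, 5/182=0.0275, 51/182=0.2802
Σp_P3ᵢ² = 0.0706² + 0.1647² + 0.3647² + 0.3765² + 0.0235² = 0.004984 + 0.027126 + 0.133006 + 0.141752 + 0.000552 = 0.307420
B_P3 = 1 / 0.307420 = 3.2529
Σp_P1ᵢ² = 0.0137² + 0.2603² + 0.1096² + 0.5890² + 0.0274² = 0.000188 + 0.067756 + 0.012012 + 0.346921 + 0.000751 = 0.427628
B_P1 = 1 / 0.427628 = 2.3385
Σp_P4ᵢ² = 0.0714² + 0.3407² + 0.2802² + 0.0275² + 0.2802² = 0.005098 + 0.116076 + 0.078512 + 0.000756 + 0.078512 = 0.278954
B_P4 = 1 / 0.278954 = 3.5848
Ranking by B (broadest → narrowest): population P4 (3.58) > population P3 (3.25) > population P1 (2.34)

population P4 > population P3 > population P1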